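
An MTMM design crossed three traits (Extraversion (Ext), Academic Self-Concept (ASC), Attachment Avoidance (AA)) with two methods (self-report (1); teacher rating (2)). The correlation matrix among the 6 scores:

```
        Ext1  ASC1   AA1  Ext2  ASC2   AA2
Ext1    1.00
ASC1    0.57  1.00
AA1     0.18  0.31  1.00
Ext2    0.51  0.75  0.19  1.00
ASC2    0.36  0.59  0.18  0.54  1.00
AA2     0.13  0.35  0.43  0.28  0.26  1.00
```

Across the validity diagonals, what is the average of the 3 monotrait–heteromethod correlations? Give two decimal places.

Convergent values: 0.51, 0.59, 0.43; mean = 1.53/3 = 0.51.

0.51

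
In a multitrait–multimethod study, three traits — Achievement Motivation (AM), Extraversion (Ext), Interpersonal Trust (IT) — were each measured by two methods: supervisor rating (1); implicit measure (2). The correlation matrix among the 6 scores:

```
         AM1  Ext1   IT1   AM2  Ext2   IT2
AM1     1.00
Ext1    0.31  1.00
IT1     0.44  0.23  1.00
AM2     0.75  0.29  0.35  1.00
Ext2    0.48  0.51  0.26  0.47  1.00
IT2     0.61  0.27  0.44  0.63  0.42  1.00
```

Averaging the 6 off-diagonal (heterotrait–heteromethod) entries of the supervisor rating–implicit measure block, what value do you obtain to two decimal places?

0.38

HTHM values (method 1 × method 2): 0.48, 0.61, 0.29, 0.27, 0.35, 0.26; mean = 2.26/6 = 0.38.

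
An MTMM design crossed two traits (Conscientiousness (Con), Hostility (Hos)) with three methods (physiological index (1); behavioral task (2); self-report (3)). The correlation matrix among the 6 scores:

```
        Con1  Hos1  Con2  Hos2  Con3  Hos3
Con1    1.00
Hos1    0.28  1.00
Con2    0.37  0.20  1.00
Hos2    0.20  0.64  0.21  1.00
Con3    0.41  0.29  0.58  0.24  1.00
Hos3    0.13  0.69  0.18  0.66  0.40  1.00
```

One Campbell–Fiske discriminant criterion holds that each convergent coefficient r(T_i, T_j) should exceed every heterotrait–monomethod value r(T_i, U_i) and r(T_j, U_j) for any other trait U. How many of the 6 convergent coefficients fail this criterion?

Convergent coefficients and their comparison sets:
Con (methods 1·2): 0.37 vs {0.28, 0.21} → pass.
Con (methods 1·3): 0.41 vs {0.28, 0.40} → pass.
Con (methods 2·3): 0.58 vs {0.21, 0.40} → pass.
Hos (methods 1·2): 0.64 vs {0.28, 0.21} → pass.
Hos (methods 1·3): 0.69 vs {0.28, 0.40} → pass.
Hos (methods 2·3): 0.66 vs {0.21, 0.40} → pass.
0 of 6 fail.

0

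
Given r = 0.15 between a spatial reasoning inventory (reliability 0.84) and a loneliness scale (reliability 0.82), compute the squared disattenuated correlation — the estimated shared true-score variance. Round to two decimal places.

0.03

Disattenuated r = 0.15 / √(0.84 × 0.82) = 0.15 / 0.8299 = 0.1807.
Shared true-score variance = 0.1807² = 0.0327 ≈ 0.03.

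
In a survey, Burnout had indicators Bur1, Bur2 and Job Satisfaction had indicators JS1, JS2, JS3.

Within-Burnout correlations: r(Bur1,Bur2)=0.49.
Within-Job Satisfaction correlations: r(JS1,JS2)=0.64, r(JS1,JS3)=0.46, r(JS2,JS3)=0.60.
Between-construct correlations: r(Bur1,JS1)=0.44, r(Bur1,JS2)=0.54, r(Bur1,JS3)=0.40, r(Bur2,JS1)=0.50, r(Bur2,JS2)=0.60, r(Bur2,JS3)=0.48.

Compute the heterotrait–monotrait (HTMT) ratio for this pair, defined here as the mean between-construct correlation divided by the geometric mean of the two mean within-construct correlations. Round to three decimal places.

Mean between = 2.96/6 = 0.4933.
Mean within-Bur = 0.49/1 = 0.4900; mean within-JS = 1.70/3 = 0.5667.
Geometric mean = √(0.4900 × 0.5667) = 0.5270.
HTMT = 0.4933 / 0.5270 = 0.936.

0.936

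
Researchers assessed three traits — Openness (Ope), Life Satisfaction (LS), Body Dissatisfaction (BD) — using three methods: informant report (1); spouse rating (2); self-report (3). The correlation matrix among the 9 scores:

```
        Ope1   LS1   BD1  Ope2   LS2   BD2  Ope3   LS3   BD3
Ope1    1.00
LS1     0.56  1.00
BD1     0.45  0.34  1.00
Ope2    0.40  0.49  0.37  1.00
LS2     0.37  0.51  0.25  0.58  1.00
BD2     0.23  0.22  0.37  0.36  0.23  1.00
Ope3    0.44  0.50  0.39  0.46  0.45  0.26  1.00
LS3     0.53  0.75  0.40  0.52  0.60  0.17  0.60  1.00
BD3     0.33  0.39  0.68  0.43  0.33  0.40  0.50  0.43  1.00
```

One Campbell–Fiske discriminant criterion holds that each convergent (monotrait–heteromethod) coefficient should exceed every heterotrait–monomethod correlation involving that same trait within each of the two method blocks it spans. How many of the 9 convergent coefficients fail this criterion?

Each convergent coefficient versus the relevant comparison correlations:
Ope (methods 1·2): 0.40 vs {0.56, 0.58, 0.45, 0.36} → fail.
Ope (methods 1·3): 0.44 vs {0.56, 0.60, 0.45, 0.50} → fail.
Ope (methods 2·3): 0.46 vs {0.58, 0.60, 0.36, 0.50} → fail.
LS (methods 1·2): 0.51 vs {0.56, 0.58, 0.34, 0.23} → fail.
LS (methods 1·3): 0.75 vs {0.56, 0.60, 0.34, 0.43} → pass.
LS (methods 2·3): 0.60 vs {0.58, 0.60, 0.23, 0.43} → fail.
BD (methods 1·2): 0.37 vs {0.45, 0.36, 0.34, 0.23} → fail.
BD (methods 1·3): 0.68 vs {0.45, 0.50, 0.34, 0.43} → pass.
BD (methods 2·3): 0.40 vs {0.36, 0.50, 0.23, 0.43} → fail.
7 of 9 fail.

7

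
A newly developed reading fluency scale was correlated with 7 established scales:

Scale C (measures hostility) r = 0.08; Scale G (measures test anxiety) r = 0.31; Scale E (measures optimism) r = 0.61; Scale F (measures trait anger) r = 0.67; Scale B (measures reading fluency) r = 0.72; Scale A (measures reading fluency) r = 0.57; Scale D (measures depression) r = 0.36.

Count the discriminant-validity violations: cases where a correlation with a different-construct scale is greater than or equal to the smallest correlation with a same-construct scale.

2

Convergent (same construct = reading fluency): Scale B, Scale A.
Smallest convergent = 0.57. Discriminant values: 0.08, 0.31, 0.61, 0.67, 0.36; count ≥ 0.57 → 2.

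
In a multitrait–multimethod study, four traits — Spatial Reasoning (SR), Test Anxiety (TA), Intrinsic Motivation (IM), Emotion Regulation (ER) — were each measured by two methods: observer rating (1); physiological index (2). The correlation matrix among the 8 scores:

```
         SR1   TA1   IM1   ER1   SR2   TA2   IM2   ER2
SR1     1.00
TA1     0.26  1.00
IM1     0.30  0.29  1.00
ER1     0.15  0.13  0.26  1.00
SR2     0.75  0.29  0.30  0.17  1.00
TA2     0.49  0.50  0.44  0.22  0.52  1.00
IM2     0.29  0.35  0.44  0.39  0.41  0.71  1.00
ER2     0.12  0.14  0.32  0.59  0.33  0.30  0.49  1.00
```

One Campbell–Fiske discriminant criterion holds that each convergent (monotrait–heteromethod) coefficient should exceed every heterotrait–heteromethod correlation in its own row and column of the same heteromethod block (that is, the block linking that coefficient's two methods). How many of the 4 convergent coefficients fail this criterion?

1

Each convergent coefficient versus the relevant comparison correlations:
SR (methods 1·2): 0.75 vs {0.49, 0.29, 0.29, 0.30, 0.12, 0.17} → pass.
TA (methods 1·2): 0.50 vs {0.29, 0.49, 0.35, 0.44, 0.14, 0.22} → pass.
IM (methods 1·2): 0.44 vs {0.30, 0.29, 0.44, 0.35, 0.32, 0.39} → fail.
ER (methods 1·2): 0.59 vs {0.17, 0.12, 0.22, 0.14, 0.39, 0.32} → pass.
1 of 4 fail.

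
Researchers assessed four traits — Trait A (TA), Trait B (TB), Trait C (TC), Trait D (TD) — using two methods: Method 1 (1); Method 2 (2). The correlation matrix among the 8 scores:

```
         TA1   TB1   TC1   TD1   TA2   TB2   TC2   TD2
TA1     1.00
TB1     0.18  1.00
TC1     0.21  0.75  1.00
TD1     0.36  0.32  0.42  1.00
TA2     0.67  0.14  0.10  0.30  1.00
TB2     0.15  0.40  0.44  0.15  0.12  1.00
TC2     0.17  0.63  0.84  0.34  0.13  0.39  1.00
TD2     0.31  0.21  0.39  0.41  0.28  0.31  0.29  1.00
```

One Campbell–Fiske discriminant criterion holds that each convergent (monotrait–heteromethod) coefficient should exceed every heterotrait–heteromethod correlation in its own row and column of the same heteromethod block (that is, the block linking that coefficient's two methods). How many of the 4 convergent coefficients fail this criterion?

1

Convergent coefficients and their comparison sets:
TA (methods 1·2): 0.67 vs {0.15, 0.14, 0.17, 0.10, 0.31, 0.30} → pass.
TB (methods 1·2): 0.40 vs {0.14, 0.15, 0.63, 0.44, 0.21, 0.15} → fail.
TC (methods 1·2): 0.84 vs {0.10, 0.17, 0.44, 0.63, 0.39, 0.34} → pass.
TD (methods 1·2): 0.41 vs {0.30, 0.31, 0.15, 0.21, 0.34, 0.39} → pass.
1 of 4 fail.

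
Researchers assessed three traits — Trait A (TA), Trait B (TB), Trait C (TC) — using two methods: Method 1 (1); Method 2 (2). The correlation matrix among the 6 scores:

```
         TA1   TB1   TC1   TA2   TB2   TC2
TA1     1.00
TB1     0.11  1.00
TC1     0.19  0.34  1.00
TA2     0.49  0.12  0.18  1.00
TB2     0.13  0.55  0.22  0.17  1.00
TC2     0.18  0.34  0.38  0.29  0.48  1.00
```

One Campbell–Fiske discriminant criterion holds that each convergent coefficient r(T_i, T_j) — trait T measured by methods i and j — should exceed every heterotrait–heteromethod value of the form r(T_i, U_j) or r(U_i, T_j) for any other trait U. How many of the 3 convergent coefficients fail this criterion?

Convergent coefficients and their comparison sets:
TA (methods 1·2): 0.49 vs {0.13, 0.12, 0.18, 0.18} → pass.
TB (methods 1·2): 0.55 vs {0.12, 0.13, 0.34, 0.22} → pass.
TC (methods 1·2): 0.38 vs {0.18, 0.18, 0.22, 0.34} → pass.
0 of 3 fail.

0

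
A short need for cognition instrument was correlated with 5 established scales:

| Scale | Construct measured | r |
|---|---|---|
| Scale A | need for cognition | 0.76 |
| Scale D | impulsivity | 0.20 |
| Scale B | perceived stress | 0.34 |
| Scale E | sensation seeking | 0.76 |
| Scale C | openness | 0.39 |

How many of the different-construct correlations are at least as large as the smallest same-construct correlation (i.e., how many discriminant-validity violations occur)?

Convergent (same construct = need for cognition): Scale A.
Smallest convergent = 0.76. Discriminant values: 0.20, 0.34, 0.76, 0.39; count ≥ 0.76 → 1.

1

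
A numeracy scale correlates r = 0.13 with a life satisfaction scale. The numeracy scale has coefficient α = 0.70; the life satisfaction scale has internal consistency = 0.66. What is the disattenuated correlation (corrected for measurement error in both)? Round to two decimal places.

r_true = r_obs / √(r_xx · r_yy) = 0.13 / √(0.70 × 0.66) = 0.13 / √0.4620 = 0.13 / 0.6797 ≈ 0.19.

0.19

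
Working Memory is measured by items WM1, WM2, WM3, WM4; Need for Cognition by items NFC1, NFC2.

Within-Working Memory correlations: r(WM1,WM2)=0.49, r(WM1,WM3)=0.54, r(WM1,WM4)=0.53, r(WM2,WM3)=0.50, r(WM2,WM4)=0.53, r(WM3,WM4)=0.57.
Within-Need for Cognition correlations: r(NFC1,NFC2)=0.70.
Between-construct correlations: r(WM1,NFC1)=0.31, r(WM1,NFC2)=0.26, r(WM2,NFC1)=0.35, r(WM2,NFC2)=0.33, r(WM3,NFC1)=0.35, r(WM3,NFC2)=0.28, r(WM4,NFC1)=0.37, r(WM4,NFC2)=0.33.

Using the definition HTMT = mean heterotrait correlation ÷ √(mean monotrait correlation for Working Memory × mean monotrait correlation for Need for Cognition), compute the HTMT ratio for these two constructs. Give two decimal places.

0.53

Mean heterotrait r = 2.58/8 = 0.3225.
Mean within-WM = 3.16/6 = 0.5267; mean within-NFC = 0.70/1 = 0.7000.
Geometric mean = √(0.5267 × 0.7000) = 0.6072.
HTMT = 0.3225 / 0.6072 = 0.53.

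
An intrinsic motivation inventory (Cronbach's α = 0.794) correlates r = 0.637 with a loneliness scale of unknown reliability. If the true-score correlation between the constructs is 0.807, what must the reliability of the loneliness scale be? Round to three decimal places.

r_true = r_obs / √(r_xx · r_yy) ⇒ 0.807 = 0.637 / √(0.794 · r_yy).
√(0.794 · r_yy) = 0.637 / 0.807 = 0.7893; 0.794 · r_yy = 0.6230; r_yy = 0.6230 / 0.794 ≈ 0.785.

0.785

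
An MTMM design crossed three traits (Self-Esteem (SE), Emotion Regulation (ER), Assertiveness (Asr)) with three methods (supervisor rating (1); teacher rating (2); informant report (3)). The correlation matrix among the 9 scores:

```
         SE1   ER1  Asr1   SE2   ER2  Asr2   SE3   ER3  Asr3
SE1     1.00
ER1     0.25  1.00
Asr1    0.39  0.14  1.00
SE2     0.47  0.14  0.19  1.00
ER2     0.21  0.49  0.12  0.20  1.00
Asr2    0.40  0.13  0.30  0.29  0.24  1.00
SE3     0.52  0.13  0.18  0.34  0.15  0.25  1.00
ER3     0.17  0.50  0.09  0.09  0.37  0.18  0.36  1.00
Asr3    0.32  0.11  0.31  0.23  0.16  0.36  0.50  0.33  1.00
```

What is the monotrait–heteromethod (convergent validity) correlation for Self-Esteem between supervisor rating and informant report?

Same trait (SE), different methods: r(SE1, SE3) = 0.52.

0.52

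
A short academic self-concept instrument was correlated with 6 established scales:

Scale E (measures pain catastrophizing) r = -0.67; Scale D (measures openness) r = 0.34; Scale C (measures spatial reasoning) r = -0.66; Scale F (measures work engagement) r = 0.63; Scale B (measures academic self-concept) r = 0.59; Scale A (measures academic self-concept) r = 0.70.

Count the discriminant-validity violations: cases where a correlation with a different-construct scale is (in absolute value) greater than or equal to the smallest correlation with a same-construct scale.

3

Convergent (same construct = academic self-concept): Scale B, Scale A.
Smallest convergent = 0.59. Discriminant |r|: 0.67, 0.34, 0.66, 0.63; count ≥ 0.59 → 3.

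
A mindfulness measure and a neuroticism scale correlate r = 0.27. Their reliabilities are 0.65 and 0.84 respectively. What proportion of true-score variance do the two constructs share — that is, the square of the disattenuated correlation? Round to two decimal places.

Disattenuated r = 0.27 / √(0.65 × 0.84) = 0.27 / 0.7389 = 0.3654.
Shared true-score variance = 0.3654² = 0.1335 ≈ 0.13.

0.13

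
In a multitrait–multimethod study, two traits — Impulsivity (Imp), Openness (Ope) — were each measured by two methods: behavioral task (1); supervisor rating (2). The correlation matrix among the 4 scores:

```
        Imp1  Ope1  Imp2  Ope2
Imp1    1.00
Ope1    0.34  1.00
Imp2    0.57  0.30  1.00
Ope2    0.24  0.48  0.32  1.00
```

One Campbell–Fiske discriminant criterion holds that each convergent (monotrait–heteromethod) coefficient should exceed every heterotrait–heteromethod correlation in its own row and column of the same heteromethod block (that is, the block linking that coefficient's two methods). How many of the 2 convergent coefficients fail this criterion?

Checking each validity diagonal entry against its comparison values:
Imp (methods 1·2): 0.57 vs {0.24, 0.30} → pass.
Ope (methods 1·2): 0.48 vs {0.30, 0.24} → pass.
0 of 2 fail.

0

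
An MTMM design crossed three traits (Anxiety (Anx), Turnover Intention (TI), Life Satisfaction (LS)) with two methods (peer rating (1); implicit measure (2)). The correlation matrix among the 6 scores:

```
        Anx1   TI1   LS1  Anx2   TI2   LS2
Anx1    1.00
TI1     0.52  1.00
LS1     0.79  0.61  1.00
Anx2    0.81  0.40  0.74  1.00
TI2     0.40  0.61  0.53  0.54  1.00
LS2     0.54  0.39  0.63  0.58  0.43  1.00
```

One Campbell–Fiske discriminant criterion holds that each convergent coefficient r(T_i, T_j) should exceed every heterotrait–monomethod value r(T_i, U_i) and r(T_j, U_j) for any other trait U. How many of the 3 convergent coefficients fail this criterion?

Each convergent coefficient versus the relevant comparison correlations:
Anx (methods 1·2): 0.81 vs {0.52, 0.54, 0.79, 0.58} → pass.
TI (methods 1·2): 0.61 vs {0.52, 0.54, 0.61, 0.43} → fail.
LS (methods 1·2): 0.63 vs {0.79, 0.58, 0.61, 0.43} → fail.
2 of 3 fail.

2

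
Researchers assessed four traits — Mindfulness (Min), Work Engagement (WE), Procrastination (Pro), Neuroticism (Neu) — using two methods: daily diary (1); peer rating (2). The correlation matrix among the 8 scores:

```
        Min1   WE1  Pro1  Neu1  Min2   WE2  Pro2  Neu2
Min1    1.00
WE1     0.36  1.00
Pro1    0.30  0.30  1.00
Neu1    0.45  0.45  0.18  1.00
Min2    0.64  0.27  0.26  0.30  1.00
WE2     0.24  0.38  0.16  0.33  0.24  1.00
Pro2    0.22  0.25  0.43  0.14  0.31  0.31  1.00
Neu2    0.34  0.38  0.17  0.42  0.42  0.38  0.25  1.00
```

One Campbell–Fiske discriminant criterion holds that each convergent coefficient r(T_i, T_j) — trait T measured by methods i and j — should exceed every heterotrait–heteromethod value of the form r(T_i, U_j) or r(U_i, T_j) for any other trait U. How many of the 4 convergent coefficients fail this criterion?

1

Convergent coefficients and their comparison sets:
Min (methods 1·2): 0.64 vs {0.24, 0.27, 0.22, 0.26, 0.34, 0.30} → pass.
WE (methods 1·2): 0.38 vs {0.27, 0.24, 0.25, 0.16, 0.38, 0.33} → fail.
Pro (methods 1·2): 0.43 vs {0.26, 0.22, 0.16, 0.25, 0.17, 0.14} → pass.
Neu (methods 1·2): 0.42 vs {0.30, 0.34, 0.33, 0.38, 0.14, 0.17} → pass.
1 of 4 fail.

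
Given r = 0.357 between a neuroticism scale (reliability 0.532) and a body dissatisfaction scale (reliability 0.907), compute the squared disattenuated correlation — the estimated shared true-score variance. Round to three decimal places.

0.264

Disattenuated r = 0.357 / √(0.532 × 0.907) = 0.357 / 0.6946 = 0.5140.
Shared true-score variance = 0.5140² = 0.2642 ≈ 0.264.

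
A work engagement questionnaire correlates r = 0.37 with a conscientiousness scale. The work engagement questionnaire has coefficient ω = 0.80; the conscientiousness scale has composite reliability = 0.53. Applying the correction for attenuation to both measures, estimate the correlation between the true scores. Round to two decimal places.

r_true = r_obs / √(r_xx · r_yy) = 0.37 / √(0.80 × 0.53) = 0.37 / √0.4240 = 0.37 / 0.6512 ≈ 0.57.

0.57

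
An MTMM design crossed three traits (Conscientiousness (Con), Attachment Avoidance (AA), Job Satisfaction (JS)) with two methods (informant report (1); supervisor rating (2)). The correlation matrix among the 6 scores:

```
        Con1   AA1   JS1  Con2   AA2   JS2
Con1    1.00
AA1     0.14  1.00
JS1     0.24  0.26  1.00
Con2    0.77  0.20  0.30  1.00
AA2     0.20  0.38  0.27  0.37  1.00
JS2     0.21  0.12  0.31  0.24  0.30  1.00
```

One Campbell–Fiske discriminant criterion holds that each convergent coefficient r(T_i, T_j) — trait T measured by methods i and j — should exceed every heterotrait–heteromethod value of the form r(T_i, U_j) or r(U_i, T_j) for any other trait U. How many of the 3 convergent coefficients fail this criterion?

0

Convergent coefficients and their comparison sets:
Con (methods 1·2): 0.77 vs {0.20, 0.20, 0.21, 0.30} → pass.
AA (methods 1·2): 0.38 vs {0.20, 0.20, 0.12, 0.27} → pass.
JS (methods 1·2): 0.31 vs {0.30, 0.21, 0.27, 0.12} → pass.
0 of 3 fail.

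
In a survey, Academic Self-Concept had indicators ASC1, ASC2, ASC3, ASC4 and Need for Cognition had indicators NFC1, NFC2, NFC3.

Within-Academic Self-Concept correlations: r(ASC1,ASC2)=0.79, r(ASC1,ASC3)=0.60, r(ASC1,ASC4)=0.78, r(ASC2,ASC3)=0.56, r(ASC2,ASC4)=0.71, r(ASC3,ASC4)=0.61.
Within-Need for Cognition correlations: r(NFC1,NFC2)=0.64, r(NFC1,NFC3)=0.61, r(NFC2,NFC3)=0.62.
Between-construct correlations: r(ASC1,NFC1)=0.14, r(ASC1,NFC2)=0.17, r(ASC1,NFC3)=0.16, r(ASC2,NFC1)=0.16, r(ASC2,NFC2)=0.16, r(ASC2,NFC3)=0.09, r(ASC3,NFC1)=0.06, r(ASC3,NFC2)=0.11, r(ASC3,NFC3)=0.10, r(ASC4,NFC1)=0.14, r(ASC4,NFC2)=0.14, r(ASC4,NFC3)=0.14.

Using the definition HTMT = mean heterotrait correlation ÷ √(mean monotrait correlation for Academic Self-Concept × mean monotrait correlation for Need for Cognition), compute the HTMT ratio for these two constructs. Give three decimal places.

Between-construct mean = 1.57/12 = 0.1308.
Mean within-ASC = 4.05/6 = 0.6750; mean within-NFC = 1.87/3 = 0.6233.
Geometric mean = √(0.6750 × 0.6233) = 0.6486.
HTMT = 0.1308 / 0.6486 = 0.202.

0.202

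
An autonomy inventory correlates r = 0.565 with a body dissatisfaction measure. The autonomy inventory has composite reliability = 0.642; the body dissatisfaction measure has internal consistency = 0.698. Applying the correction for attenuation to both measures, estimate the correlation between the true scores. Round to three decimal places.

r_true = r_obs / √(r_xx · r_yy) = 0.565 / √(0.642 × 0.698) = 0.565 / √0.448116 = 0.565 / 0.6694 ≈ 0.844.

0.844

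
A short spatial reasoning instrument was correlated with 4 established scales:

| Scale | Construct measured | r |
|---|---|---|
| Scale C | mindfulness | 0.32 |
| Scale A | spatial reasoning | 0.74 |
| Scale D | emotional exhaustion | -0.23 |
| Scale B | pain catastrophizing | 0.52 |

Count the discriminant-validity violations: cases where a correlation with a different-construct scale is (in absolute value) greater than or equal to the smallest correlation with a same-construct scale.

0

Convergent (same construct = spatial reasoning): Scale A.
Smallest convergent = 0.74. Discriminant |r|: 0.32, 0.23, 0.52; count ≥ 0.74 → 0.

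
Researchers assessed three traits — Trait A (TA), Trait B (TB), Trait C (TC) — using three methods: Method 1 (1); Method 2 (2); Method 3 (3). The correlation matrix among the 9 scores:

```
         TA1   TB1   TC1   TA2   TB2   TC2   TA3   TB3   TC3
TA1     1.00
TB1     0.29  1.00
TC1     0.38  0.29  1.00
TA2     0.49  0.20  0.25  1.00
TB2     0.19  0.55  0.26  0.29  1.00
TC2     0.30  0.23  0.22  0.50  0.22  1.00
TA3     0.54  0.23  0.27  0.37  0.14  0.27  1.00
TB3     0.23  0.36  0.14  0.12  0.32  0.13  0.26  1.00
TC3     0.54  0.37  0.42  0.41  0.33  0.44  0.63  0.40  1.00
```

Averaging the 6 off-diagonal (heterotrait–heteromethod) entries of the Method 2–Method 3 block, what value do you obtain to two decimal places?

HTHM values (method 2 × method 3): 0.12, 0.41, 0.14, 0.33, 0.27, 0.13; mean = 1.40/6 = 0.23.

0.23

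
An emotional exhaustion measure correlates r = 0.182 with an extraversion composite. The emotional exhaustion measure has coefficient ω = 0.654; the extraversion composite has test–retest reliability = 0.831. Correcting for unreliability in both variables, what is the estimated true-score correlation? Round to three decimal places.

r_true = r_obs / √(r_xx · r_yy) = 0.182 / √(0.654 × 0.831) = 0.182 / √0.543474 = 0.182 / 0.7372 ≈ 0.247.

0.247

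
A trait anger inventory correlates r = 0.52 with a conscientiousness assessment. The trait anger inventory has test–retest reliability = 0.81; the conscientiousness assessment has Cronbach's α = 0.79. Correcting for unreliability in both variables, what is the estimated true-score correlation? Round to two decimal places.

r_true = r_obs / √(r_xx · r_yy) = 0.52 / √(0.81 × 0.79) = 0.52 / √0.6399 = 0.52 / 0.7999 ≈ 0.65.

0.65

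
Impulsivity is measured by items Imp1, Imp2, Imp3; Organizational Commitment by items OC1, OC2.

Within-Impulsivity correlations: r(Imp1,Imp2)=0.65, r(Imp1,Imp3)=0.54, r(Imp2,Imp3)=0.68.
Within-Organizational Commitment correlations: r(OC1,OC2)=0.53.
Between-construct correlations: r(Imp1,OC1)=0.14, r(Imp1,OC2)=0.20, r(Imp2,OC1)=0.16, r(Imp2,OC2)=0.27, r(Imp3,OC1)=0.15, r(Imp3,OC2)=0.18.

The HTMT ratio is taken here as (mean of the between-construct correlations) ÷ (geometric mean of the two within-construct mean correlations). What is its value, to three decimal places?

0.319

Mean between = 1.10/6 = 0.1833.
Mean within-Imp = 1.87/3 = 0.6233; mean within-OC = 0.53/1 = 0.5300.
Geometric mean = √(0.6233 × 0.5300) = 0.5748.
HTMT = 0.1833 / 0.5748 = 0.319.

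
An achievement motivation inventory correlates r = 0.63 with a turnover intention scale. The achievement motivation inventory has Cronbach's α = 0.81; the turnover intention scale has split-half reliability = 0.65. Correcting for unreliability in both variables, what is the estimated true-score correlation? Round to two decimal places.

r_true = r_obs / √(r_xx · r_yy) = 0.63 / √(0.81 × 0.65) = 0.63 / √0.5265 = 0.63 / 0.7256 ≈ 0.87.

0.87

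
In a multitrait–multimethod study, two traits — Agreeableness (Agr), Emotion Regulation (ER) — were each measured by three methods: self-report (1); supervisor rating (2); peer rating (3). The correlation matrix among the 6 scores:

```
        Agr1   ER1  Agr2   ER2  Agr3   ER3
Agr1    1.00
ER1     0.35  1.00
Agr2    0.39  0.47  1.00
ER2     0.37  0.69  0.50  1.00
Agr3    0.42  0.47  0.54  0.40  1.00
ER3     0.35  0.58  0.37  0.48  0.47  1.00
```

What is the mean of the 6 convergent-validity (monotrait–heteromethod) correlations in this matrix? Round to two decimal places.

Convergent values: 0.39, 0.42, 0.54, 0.69, 0.58, 0.48; mean = 3.10/6 = 0.52.

0.52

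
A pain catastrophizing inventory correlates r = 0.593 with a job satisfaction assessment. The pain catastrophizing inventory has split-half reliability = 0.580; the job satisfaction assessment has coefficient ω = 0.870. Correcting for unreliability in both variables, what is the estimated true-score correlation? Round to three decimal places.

r_true = r_obs / √(r_xx · r_yy) = 0.593 / √(0.580 × 0.870) = 0.593 / √0.504600 = 0.593 / 0.7104 ≈ 0.835.

0.835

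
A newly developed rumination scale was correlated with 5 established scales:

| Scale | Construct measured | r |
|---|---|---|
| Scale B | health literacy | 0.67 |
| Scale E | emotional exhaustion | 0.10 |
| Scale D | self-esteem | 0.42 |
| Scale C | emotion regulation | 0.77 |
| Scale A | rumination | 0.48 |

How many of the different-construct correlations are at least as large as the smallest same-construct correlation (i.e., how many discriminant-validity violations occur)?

Convergent (same construct = rumination): Scale A.
Smallest convergent = 0.48. Discriminant values: 0.67, 0.10, 0.42, 0.77; count ≥ 0.48 → 2.

2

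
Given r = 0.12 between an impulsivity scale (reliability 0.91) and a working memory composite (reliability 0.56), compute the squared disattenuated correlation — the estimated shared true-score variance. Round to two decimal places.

0.03

Disattenuated r = 0.12 / √(0.91 × 0.56) = 0.12 / 0.7139 = 0.1681.
Shared true-score variance = 0.1681² = 0.0283 ≈ 0.03.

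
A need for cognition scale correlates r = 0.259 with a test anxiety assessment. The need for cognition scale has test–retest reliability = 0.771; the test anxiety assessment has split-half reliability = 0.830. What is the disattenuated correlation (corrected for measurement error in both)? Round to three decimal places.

r_true = r_obs / √(r_xx · r_yy) = 0.259 / √(0.771 × 0.830) = 0.259 / √0.639930 = 0.259 / 0.8000 ≈ 0.324.

0.324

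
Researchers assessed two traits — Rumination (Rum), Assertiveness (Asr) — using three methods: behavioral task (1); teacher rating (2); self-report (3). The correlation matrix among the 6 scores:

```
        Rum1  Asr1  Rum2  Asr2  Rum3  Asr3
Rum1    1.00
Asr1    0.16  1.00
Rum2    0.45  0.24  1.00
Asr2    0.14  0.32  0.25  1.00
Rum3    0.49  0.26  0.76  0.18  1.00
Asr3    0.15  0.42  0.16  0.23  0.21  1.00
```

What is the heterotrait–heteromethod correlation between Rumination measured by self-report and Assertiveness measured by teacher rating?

Different traits and methods: r(Rum3, Asr2) = 0.18.

0.18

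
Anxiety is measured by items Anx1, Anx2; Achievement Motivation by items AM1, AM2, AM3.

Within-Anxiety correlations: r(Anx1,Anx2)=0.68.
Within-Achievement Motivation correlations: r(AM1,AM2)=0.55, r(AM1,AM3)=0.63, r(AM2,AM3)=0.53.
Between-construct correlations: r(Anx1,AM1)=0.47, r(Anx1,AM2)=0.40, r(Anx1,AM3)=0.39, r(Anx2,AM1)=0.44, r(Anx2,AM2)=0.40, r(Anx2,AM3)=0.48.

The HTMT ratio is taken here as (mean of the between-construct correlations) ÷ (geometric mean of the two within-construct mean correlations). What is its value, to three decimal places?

0.691

Between-construct mean = 2.58/6 = 0.4300.
Mean within-Anx = 0.68/1 = 0.6800; mean within-AM = 1.71/3 = 0.5700.
Geometric mean = √(0.6800 × 0.5700) = 0.6226.
HTMT = 0.4300 / 0.6226 = 0.691.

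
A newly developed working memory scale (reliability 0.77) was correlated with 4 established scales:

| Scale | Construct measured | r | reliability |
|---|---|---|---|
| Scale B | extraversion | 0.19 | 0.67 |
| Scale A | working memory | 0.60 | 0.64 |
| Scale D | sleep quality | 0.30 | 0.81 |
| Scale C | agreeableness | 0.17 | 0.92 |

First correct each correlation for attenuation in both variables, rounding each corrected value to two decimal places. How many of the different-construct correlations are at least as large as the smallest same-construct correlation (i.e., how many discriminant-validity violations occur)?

0

Disattenuated r (r / √(r_scale · r_new)):
  Scale B (disc): 0.19 / √(0.67·0.77) = 0.26
  Scale A (conv): 0.60 / √(0.64·0.77) = 0.85
  Scale D (disc): 0.30 / √(0.81·0.77) = 0.38
  Scale C (disc): 0.17 / √(0.92·0.77) = 0.20
Smallest convergent = 0.85. Discriminant values: 0.26, 0.38, 0.20; count ≥ 0.85 → 0.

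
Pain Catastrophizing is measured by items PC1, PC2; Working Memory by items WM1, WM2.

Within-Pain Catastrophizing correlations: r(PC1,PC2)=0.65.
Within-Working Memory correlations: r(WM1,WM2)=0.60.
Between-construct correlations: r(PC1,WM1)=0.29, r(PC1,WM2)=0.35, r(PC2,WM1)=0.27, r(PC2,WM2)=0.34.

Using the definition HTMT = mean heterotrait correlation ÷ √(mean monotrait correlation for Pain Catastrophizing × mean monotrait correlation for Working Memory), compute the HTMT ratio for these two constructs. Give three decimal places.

Between-construct mean = 1.25/4 = 0.3125.
Mean within-PC = 0.65/1 = 0.6500; mean within-WM = 0.60/1 = 0.6000.
Geometric mean = √(0.6500 × 0.6000) = 0.6245.
HTMT = 0.3125 / 0.6245 = 0.500.

0.500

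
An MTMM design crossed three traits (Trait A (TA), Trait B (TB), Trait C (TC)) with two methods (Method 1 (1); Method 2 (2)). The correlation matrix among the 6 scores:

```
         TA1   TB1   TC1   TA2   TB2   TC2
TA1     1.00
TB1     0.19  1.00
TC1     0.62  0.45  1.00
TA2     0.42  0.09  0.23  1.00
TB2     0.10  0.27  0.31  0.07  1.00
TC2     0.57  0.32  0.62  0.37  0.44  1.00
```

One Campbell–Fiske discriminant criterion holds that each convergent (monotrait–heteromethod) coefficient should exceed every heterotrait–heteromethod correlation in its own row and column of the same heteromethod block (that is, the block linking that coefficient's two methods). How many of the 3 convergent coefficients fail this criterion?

Checking each validity diagonal entry against its comparison values:
TA (methods 1·2): 0.42 vs {0.10, 0.09, 0.57, 0.23} → fail.
TB (methods 1·2): 0.27 vs {0.09, 0.10, 0.32, 0.31} → fail.
TC (methods 1·2): 0.62 vs {0.23, 0.57, 0.31, 0.32} → pass.
2 of 3 fail.

2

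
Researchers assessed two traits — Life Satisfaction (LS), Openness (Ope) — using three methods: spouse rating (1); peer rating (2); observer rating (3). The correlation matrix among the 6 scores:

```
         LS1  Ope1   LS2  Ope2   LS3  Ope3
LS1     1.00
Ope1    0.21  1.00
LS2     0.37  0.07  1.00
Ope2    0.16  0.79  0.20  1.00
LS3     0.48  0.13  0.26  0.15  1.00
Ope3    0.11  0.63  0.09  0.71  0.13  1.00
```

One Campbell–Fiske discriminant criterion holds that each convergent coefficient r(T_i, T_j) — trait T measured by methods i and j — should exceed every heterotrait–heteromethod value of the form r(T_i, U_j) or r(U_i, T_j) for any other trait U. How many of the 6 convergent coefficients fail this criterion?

Checking each validity diagonal entry against its comparison values:
LS (methods 1·2): 0.37 vs {0.16, 0.07} → pass.
LS (methods 1·3): 0.48 vs {0.11, 0.13} → pass.
LS (methods 2·3): 0.26 vs {0.09, 0.15} → pass.
Ope (methods 1·2): 0.79 vs {0.07, 0.16} → pass.
Ope (methods 1·3): 0.63 vs {0.13, 0.11} → pass.
Ope (methods 2·3): 0.71 vs {0.15, 0.09} → pass.
0 of 6 fail.

0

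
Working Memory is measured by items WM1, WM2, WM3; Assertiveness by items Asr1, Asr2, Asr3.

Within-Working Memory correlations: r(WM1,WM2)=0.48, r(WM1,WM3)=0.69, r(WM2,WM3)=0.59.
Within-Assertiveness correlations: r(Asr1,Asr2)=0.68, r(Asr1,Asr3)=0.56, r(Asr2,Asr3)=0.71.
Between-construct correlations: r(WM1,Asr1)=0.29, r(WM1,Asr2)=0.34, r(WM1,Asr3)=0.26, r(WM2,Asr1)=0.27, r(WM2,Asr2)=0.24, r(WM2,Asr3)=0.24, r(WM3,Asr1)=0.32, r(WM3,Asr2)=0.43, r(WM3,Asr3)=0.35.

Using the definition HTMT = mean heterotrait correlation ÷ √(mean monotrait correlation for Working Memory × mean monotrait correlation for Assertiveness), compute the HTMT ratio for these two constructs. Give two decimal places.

0.49

Mean between = 2.74/9 = 0.3044.
Mean within-WM = 1.76/3 = 0.5867; mean within-Asr = 1.95/3 = 0.6500.
Geometric mean = √(0.5867 × 0.6500) = 0.6175.
HTMT = 0.3044 / 0.6175 = 0.49.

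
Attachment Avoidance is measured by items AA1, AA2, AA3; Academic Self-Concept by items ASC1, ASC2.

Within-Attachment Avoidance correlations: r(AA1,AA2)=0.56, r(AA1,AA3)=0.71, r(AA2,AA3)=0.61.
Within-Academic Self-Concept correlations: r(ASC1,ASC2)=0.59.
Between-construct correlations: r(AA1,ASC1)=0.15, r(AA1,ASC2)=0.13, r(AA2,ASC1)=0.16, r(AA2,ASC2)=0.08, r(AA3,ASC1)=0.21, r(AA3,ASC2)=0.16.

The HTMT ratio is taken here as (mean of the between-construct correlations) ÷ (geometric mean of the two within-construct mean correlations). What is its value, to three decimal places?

Mean between = 0.89/6 = 0.1483.
Mean within-AA = 1.88/3 = 0.6267; mean within-ASC = 0.59/1 = 0.5900.
Geometric mean = √(0.6267 × 0.5900) = 0.6081.
HTMT = 0.1483 / 0.6081 = 0.244.

0.244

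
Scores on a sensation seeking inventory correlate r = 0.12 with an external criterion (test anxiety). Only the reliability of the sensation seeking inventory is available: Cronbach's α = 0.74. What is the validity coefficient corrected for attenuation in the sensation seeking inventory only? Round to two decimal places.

0.14

Single correction: r_c = r_obs / √r_xx = 0.12 / √0.74 = 0.12 / 0.8602 ≈ 0.14.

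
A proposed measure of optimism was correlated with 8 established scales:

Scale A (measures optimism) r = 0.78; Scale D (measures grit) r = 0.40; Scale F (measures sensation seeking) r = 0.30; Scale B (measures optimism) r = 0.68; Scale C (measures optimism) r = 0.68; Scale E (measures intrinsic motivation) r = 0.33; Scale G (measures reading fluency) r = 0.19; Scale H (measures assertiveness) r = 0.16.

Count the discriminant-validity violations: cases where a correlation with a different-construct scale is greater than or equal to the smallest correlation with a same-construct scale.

0

Convergent (same construct = optimism): Scale A, Scale B, Scale C.
Smallest convergent = 0.68. Discriminant values: 0.40, 0.30, 0.33, 0.19, 0.16; count ≥ 0.68 → 0.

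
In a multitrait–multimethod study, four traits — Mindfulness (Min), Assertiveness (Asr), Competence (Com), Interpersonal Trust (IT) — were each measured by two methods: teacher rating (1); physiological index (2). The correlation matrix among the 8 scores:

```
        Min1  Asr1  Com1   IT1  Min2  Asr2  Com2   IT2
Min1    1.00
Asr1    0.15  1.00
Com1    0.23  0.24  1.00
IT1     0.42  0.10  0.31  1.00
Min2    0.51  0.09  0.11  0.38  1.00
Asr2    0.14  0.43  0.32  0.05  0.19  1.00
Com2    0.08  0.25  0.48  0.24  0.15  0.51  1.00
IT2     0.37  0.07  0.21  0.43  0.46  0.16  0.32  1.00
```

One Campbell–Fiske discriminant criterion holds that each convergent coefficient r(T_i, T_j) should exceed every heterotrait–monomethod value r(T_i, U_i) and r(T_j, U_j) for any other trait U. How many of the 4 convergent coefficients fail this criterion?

3

Each convergent coefficient versus the relevant comparison correlations:
Min (methods 1·2): 0.51 vs {0.15, 0.19, 0.23, 0.15, 0.42, 0.46} → pass.
Asr (methods 1·2): 0.43 vs {0.15, 0.19, 0.24, 0.51, 0.10, 0.16} → fail.
Com (methods 1·2): 0.48 vs {0.23, 0.15, 0.24, 0.51, 0.31, 0.32} → fail.
IT (methods 1·2): 0.43 vs {0.42, 0.46, 0.10, 0.16, 0.31, 0.32} → fail.
3 of 4 fail.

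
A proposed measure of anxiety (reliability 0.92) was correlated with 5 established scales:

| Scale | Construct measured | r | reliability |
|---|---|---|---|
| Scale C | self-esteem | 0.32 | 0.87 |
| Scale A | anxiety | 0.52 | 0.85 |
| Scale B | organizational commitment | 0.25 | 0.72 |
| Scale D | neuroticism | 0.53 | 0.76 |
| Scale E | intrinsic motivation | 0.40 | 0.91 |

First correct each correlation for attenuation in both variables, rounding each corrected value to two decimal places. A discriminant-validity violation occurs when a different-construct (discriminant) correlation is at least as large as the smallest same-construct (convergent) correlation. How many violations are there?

1

Disattenuated r (r / √(r_scale · r_new)):
  Scale C (disc): 0.32 / √(0.87·0.92) = 0.36
  Scale A (conv): 0.52 / √(0.85·0.92) = 0.59
  Scale B (disc): 0.25 / √(0.72·0.92) = 0.31
  Scale D (disc): 0.53 / √(0.76·0.92) = 0.63
  Scale E (disc): 0.40 / √(0.91·0.92) = 0.44
Smallest convergent = 0.59. Discriminant values: 0.36, 0.31, 0.63, 0.44; count ≥ 0.59 → 1.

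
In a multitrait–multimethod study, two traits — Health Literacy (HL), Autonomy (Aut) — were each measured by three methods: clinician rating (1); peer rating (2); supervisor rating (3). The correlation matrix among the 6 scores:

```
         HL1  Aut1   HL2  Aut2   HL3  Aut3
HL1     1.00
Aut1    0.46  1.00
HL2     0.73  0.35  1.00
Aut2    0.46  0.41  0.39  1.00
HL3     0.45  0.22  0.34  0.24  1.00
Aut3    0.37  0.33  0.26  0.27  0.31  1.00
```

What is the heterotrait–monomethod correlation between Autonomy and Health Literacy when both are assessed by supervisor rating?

0.31

Different traits, same method: r(Aut3, HL3) = 0.31.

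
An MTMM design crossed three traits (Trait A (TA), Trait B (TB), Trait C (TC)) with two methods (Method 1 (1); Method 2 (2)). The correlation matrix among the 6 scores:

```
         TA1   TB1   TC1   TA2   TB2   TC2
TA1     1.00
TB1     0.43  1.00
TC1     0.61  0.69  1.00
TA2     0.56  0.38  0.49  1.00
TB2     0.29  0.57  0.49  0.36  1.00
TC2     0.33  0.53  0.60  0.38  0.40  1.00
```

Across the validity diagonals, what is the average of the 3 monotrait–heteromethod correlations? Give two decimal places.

0.58

Convergent values: 0.56, 0.57, 0.60; mean = 1.73/3 = 0.58.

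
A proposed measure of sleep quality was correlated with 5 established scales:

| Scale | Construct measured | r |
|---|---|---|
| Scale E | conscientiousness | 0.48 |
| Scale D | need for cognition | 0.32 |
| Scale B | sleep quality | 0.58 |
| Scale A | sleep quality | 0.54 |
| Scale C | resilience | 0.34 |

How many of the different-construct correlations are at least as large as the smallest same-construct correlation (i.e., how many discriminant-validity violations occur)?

0

Convergent (same construct = sleep quality): Scale B, Scale A.
Smallest convergent = 0.54. Discriminant values: 0.48, 0.32, 0.34; count ≥ 0.54 → 0.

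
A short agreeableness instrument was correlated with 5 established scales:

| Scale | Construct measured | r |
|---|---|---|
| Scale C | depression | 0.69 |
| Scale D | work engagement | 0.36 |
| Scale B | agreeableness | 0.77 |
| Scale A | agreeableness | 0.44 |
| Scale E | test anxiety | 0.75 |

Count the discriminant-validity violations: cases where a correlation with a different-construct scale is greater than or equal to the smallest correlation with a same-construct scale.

2

Convergent (same construct = agreeableness): Scale B, Scale A.
Smallest convergent = 0.44. Discriminant values: 0.69, 0.36, 0.75; count ≥ 0.44 → 2.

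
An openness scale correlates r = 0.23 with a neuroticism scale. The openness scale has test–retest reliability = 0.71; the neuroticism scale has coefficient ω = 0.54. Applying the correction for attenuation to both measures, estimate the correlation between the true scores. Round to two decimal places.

0.37

r_true = r_obs / √(r_xx · r_yy) = 0.23 / √(0.71 × 0.54) = 0.23 / √0.3834 = 0.23 / 0.6192 ≈ 0.37.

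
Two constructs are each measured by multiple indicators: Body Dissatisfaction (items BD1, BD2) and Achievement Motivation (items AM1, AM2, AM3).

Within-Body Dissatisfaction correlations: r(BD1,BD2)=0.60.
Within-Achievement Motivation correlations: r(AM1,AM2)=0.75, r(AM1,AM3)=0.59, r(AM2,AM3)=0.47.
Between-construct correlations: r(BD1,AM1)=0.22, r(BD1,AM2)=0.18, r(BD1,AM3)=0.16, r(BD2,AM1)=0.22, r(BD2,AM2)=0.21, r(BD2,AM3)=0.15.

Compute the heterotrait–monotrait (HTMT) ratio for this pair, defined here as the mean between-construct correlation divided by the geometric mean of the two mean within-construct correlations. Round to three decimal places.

Mean between = 1.14/6 = 0.1900.
Mean within-BD = 0.60/1 = 0.6000; mean within-AM = 1.81/3 = 0.6033.
Geometric mean = √(0.6000 × 0.6033) = 0.6016.
HTMT = 0.1900 / 0.6016 = 0.316.

0.316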